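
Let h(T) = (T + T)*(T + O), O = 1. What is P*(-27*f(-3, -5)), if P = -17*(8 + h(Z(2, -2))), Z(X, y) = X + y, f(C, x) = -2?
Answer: -7344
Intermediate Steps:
h(T) = 2*T*(1 + T) (h(T) = (T + T)*(T + 1) = (2*T)*(1 + T) = 2*T*(1 + T))
P = -136 (P = -17*(8 + 2*(2 - 2)*(1 + (2 - 2))) = -17*(8 + 2*0*(1 + 0)) = -17*(8 + 2*0*1) = -17*(8 + 0) = -17*8 = -136)
P*(-27*f(-3, -5)) = -(-3672)*(-2) = -136*54 = -7344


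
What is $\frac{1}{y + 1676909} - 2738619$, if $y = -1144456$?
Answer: $- \frac{1458185902406}{532453} \approx -2.7386 \cdot 10^{6}$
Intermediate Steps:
$\frac{1}{y + 1676909} - 2738619 = \frac{1}{-1144456 + 1676909} - 2738619 = \frac{1}{532453} - 2738619 = - \frac{1458185902406}{532453}$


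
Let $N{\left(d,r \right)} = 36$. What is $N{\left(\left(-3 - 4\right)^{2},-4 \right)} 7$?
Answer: $252$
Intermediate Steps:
$N{\left(\left(-3 - 4\right)^{2},-4 \right)} 7 = 36 \cdot 7 = 252$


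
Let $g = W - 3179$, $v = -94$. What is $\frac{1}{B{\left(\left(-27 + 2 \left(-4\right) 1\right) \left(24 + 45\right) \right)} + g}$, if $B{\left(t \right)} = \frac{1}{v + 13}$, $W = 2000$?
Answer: $- \frac{81}{95500} \approx -0.00084817$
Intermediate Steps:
$g = -1179$ ($g = 2000 - 3179 = -1179$)
$B{\left(t \right)} = - \frac{1}{81}$ ($B{\left(t \right)} = \frac{1}{-94 + 13} = \frac{1}{-81} = - \frac{1}{81}$)
$\frac{1}{B{\left(\left(-27 + 2 \left(-4\right) 1\right) \left(24 + 45\right) \right)} + g} = \frac{1}{- \frac{1}{81} - 1179} = \frac{1}{- \frac{95500}{81}} = - \frac{81}{95500}$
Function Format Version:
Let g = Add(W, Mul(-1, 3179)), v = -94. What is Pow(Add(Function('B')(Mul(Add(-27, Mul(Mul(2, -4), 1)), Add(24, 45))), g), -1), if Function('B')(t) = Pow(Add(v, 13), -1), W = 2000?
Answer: Rational(-81, 95500) ≈ -0.00084817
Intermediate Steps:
g = -1179 (g = Add(2000, Mul(-1, 3179)) = Add(2000, -3179) = -1179)
Function('B')(t) = Rational(-1, 81) (Function('B')(t) = Pow(Add(-94, 13), -1) = Pow(-81, -1) = Rational(-1, 81))
Pow(Add(Function('B')(Mul(Add(-27, Mul(Mul(2, -4), 1)), Add(24, 45))), g), -1) = Pow(Add(Rational(-1, 81), -1179), -1) = Pow(Rational(-95500, 81), -1) = Rational(-81, 95500)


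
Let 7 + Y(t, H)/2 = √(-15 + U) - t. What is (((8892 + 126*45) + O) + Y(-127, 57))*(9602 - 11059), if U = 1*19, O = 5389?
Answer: -29424115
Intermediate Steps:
U = 19
Y(t, H) = -10 - 2*t (Y(t, H) = -14 + 2*(√(-15 + 19) - t) = -14 + 2*(√4 - t) = -14 + 2*(2 - t) = -14 + (4 - 2*t) = -10 - 2*t)
(((8892 + 126*45) + O) + Y(-127, 57))*(9602 - 11059) = (((8892 + 126*45) + 5389) + (-10 - 2*(-127)))*(9602 - 11059) = (((8892 + 5670) + 5389) + (-10 + 254))*(-1457) = ((14562 + 5389) + 244)*(-1457) = (19951 + 244)*(-1457) = 20195*(-1457) = -29424115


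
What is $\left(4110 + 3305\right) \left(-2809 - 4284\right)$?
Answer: $-52594595$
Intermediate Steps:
$\left(4110 + 3305\right) \left(-2809 - 4284\right) = 7415 \left(-7093\right) = -52594595$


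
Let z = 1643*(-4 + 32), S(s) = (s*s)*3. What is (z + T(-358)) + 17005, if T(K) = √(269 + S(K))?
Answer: 63009 + √384761 ≈ 63629.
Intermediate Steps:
S(s) = 3*s² (S(s) = s²*3 = 3*s²)
T(K) = √(269 + 3*K²)
z = 46004 (z = 1643*28 = 46004)
(z + T(-358)) + 17005 = (46004 + √(269 + 3*(-358)²)) + 17005 = (46004 + √(269 + 3*128164)) + 17005 = (46004 + √(269 + 384492)) + 17005 = (46004 + √384761) + 17005 = 63009 + √384761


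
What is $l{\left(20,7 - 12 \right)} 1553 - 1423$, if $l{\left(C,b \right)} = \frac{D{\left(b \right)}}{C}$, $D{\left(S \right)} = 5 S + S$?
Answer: $- \frac{7505}{2} \approx -3752.5$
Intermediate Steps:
$D{\left(S \right)} = 6 S$
$l{\left(C,b \right)} = \frac{6 b}{C}$
$l{\left(20,7 - 12 \right)} 1553 - 1423 = \frac{6 \left(7 - 12\right)}{20} \cdot 1553 - 1423 = 6 \left(-5\right) \frac{1}{20} \cdot 1553 - 1423 = \left(- \frac{3}{2}\right) 1553 - 1423 = - \frac{4659}{2} - 1423 = - \frac{7505}{2}$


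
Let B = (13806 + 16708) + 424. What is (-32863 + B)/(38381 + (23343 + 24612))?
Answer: -1925/86336 ≈ -0.022297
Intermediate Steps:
B = 30938 (B = 30514 + 424 = 30938)
(-32863 + B)/(38381 + (23343 + 24612)) = (-32863 + 30938)/(38381 + (23343 + 24612)) = -1925/(38381 + 47955) = -1925/86336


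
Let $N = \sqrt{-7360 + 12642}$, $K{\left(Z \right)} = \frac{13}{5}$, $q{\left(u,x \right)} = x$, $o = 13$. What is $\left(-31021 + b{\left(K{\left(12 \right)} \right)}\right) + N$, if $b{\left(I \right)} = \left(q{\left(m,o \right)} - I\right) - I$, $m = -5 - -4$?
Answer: $- \frac{155066}{5} + \sqrt{5282} \approx -30941.0$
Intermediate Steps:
$m = -1$ ($m = -5 + 4 = -1$)
$K{\left(Z \right)} = \frac{13}{5}$ ($K{\left(Z \right)} = 13 \cdot \frac{1}{5} = \frac{13}{5}$)
$N = \sqrt{5282} \approx 72.677$
$b{\left(I \right)} = 13 - 2 I$ ($b{\left(I \right)} = \left(13 - I\right) - I = 13 - 2 I$)
$\left(-31021 + b{\left(K{\left(12 \right)} \right)}\right) + N = \left(-31021 + \left(13 - \frac{26}{5}\right)\right) + \sqrt{5282} = \left(-31021 + \frac{39}{5}\right) + \sqrt{5282} = - \frac{155066}{5} + \sqrt{5282}$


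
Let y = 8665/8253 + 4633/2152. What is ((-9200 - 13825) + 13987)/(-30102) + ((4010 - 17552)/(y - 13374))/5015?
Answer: 5385384482985085027/17924527112839515975 ≈ 0.30045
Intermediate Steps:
y = 56883229/17760456 (y = 8665*(1/8253) + 4633*(1/2152) = 8665/8253 + 4633/2152 = 56883229/17760456 ≈ 3.2028)
((-9200 - 13825) + 13987)/(-30102) + ((4010 - 17552)/(y - 13374))/5015 = ((-9200 - 13825) + 13987)/(-30102) + ((4010 - 17552)/(56883229/17760456 - 13374))/5015 = (-23025 + 13987)*(-1/30102) - 13542/(-237471455315/17760456)*(1/5015) = -9038*(-1/30102) - 13542*(-17760456/237471455315)*(1/5015) = 4519/15051 + (240512095152/237471455315)*(1/5015) = 4519/15051 + 240512095152/1190919348404725 = 5385384482985085027/17924527112839515975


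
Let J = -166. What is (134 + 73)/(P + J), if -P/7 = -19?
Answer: -69/11 ≈ -6.2727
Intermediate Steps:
P = 133 (P = -7*(-19) = 133)
(134 + 73)/(P + J) = (134 + 73)/(133 - 166) = 207/(-33) = 207*(-1/33) = -69/11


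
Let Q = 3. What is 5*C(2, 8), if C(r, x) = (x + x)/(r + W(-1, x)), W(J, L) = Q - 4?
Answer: 80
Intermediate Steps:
W(J, L) = -1 (W(J, L) = 3 - 4 = -1)
C(r, x) = 2*x/(-1 + r) (C(r, x) = (x + x)/(r - 1) = (2*x)/(-1 + r) = 2*x/(-1 + r))
5*C(2, 8) = 5*(2*8/(-1 + 2)) = 5*(2*8/1) = 5*(2*8*1) = 5*16 = 80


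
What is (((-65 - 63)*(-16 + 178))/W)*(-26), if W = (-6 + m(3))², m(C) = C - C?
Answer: 14976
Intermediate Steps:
m(C) = 0
W = 36 (W = (-6 + 0)² = (-6)² = 36)
(((-65 - 63)*(-16 + 178))/W)*(-26) = (((-65 - 63)*(-16 + 178))/36)*(-26) = (-128*162*(1/36))*(-26) = -20736*1/36*(-26) = -576*(-26) = 14976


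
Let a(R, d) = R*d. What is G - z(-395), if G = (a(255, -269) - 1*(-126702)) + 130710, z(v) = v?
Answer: 189212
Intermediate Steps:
G = 188817 (G = (255*(-269) - 1*(-126702)) + 130710 = (-68595 + 126702) + 130710 = 58107 + 130710 = 188817)
G - z(-395) = 188817 - 1*(-395) = 188817 + 395 = 189212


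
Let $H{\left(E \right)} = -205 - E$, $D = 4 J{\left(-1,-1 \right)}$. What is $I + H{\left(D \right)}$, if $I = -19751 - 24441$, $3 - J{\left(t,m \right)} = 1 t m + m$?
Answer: $-44409$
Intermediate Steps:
$J{\left(t,m \right)} = 3 - m - m t$ ($J{\left(t,m \right)} = 3 - \left(1 t m + m\right) = 3 - \left(t m + m\right) = 3 - \left(m t + m\right) = 3 - \left(m + m t\right) = 3 - m - m t$)
$I = -44192$
$D = 12$ ($D = 4 \left(3 - -1 - \left(-1\right) \left(-1\right)\right) = 4 \left(3 + 1 - 1\right) = 4 \cdot 3 = 12$)
$I + H{\left(D \right)} = -44192 - 217 = -44409$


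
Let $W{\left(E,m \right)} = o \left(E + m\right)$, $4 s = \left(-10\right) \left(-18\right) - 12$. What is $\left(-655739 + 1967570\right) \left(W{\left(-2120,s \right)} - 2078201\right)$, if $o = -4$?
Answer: $-2715344556759$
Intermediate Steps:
$s = 42$ ($s = \frac{\left(-10\right) \left(-18\right) - 12}{4} = \frac{180 - 12}{4} = \frac{1}{4} \cdot 168 = 42$)
$W{\left(E,m \right)} = - 4 E - 4 m$ ($W{\left(E,m \right)} = - 4 \left(E + m\right) = - 4 E - 4 m$)
$\left(-655739 + 1967570\right) \left(W{\left(-2120,s \right)} - 2078201\right) = \left(-655739 + 1967570\right) \left(\left(\left(-4\right) \left(-2120\right) - 168\right) - 2078201\right) = 1311831 \left(\left(8480 - 168\right) - 2078201\right) = 1311831 \left(8312 - 2078201\right) = 1311831 \left(-2069889\right) = -2715344556759$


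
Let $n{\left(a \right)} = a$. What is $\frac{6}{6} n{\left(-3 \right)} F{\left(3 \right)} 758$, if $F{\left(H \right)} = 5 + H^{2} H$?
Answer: $-72768$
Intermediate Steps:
$F{\left(H \right)} = 5 + H^{3}$
$\frac{6}{6} n{\left(-3 \right)} F{\left(3 \right)} 758 = \frac{6}{6} \left(-3\right) \left(5 + 3^{3}\right) 758 = 6 \cdot \frac{1}{6} \left(-3\right) \left(5 + 27\right) 758 = 1 \left(-3\right) 32 \cdot 758 = \left(-3\right) 32 \cdot 758 = \left(-96\right) 758 = -72768$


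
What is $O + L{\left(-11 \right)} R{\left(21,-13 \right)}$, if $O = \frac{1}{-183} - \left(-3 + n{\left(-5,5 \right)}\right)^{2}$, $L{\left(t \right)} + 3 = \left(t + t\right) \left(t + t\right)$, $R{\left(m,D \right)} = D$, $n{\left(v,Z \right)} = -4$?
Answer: $- \frac{1153267}{183} \approx -6302.0$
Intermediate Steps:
$L{\left(t \right)} = -3 + 4 t^{2}$ ($L{\left(t \right)} = -3 + \left(t + t\right) \left(t + t\right) = -3 + 2 t 2 t = -3 + 4 t^{2}$)
$O = - \frac{8968}{183}$ ($O = \frac{1}{-183} - \left(-3 - 4\right)^{2} = - \frac{1}{183} - \left(-7\right)^{2} = - \frac{1}{183} - 49 = - \frac{8968}{183} \approx -49.005$)
$O + L{\left(-11 \right)} R{\left(21,-13 \right)} = - \frac{8968}{183} + \left(-3 + 4 \left(-11\right)^{2}\right) \left(-13\right) = - \frac{8968}{183} + \left(-3 + 4 \cdot 121\right) \left(-13\right) = - \frac{8968}{183} + \left(-3 + 484\right) \left(-13\right) = - \frac{8968}{183} + 481 \left(-13\right) = - \frac{8968}{183} - 6253 = - \frac{1153267}{183}$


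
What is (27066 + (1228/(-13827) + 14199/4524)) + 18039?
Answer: 940553178547/20851116 ≈ 45108.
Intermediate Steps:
(27066 + (1228/(-13827) + 14199/4524)) + 18039 = (27066 + (1228*(-1/13827) + 14199*(1/4524))) + 18039 = (27066 + (-1228/13827 + 4733/1508)) + 18039 = (27066 + 63591367/20851116) + 18039 = 564419897023/20851116 + 18039 = 940553178547/20851116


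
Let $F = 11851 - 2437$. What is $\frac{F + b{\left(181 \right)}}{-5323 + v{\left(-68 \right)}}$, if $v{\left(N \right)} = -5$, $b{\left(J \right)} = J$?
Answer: $- \frac{9595}{5328} \approx -1.8009$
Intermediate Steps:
$F = 9414$
$\frac{F + b{\left(181 \right)}}{-5323 + v{\left(-68 \right)}} = \frac{9414 + 181}{-5323 - 5} = \frac{9595}{-5328} = 9595 \left(- \frac{1}{5328}\right) = - \frac{9595}{5328}$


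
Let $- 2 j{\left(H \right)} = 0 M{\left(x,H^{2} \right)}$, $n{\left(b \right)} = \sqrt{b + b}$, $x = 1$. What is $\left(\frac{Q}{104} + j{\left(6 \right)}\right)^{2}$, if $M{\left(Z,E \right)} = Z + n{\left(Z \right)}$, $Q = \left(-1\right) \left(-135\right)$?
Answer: $\frac{18225}{10816} \approx 1.685$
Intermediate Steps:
$n{\left(b \right)} = \sqrt{2} \sqrt{b}$ ($n{\left(b \right)} = \sqrt{2 b} = \sqrt{2} \sqrt{b}$)
$Q = 135$
$M{\left(Z,E \right)} = Z + \sqrt{2} \sqrt{Z}$
$j{\left(H \right)} = 0$ ($j{\left(H \right)} = - \frac{0 \left(1 + \sqrt{2} \sqrt{1}\right)}{2} = - \frac{0 \left(1 + \sqrt{2} \cdot 1\right)}{2} = - \frac{0 \left(1 + \sqrt{2}\right)}{2} = \left(- \frac{1}{2}\right) 0 = 0$)
$\left(\frac{Q}{104} + j{\left(6 \right)}\right)^{2} = \left(\frac{135}{104} + 0\right)^{2} = \left(\frac{135}{104}\right)^{2} = \frac{18225}{10816}$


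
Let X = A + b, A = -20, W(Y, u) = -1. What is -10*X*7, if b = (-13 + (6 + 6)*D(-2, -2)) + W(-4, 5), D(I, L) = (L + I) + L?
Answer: 7420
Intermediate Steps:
D(I, L) = I + 2*L (D(I, L) = (I + L) + L = I + 2*L)
b = -86 (b = (-13 + (6 + 6)*(-2 + 2*(-2))) - 1 = (-13 + 12*(-2 - 4)) - 1 = (-13 + 12*(-6)) - 1 = (-13 - 72) - 1 = -85 - 1 = -86)
X = -106 (X = -20 - 86 = -106)
-10*X*7 = -10*(-106)*7 = 1060*7 = 7420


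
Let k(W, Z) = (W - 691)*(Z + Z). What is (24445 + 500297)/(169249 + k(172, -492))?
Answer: 524742/679945 ≈ 0.77174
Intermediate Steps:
k(W, Z) = 2*Z*(-691 + W) (k(W, Z) = (-691 + W)*(2*Z) = 2*Z*(-691 + W))
(24445 + 500297)/(169249 + k(172, -492)) = (24445 + 500297)/(169249 + 2*(-492)*(-691 + 172)) = 524742/(169249 + 2*(-492)*(-519)) = 524742/(169249 + 510696) = 524742/679945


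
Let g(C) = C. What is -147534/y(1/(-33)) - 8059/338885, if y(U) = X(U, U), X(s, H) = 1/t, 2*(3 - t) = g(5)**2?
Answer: 474972058046/338885 ≈ 1.4016e+6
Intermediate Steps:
t = -19/2 (t = 3 - 1/2*5**2 = 3 - 1/2*25 = 3 - 25/2 = -19/2 ≈ -9.5000)
X(s, H) = -2/19 (X(s, H) = 1/(-19/2) = -2/19)
y(U) = -2/19
-147534/y(1/(-33)) - 8059/338885 = -147534/(-2/19) - 8059/338885 = -147534*(-19/2) - 8059*1/338885 = 1401573 - 8059/338885 = 474972058046/338885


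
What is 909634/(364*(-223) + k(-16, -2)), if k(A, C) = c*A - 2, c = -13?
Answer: -454817/40483 ≈ -11.235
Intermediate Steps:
k(A, C) = -2 - 13*A (k(A, C) = -13*A - 2 = -2 - 13*A)
909634/(364*(-223) + k(-16, -2)) = 909634/(364*(-223) + (-2 - 13*(-16))) = 909634/(-81172 + (-2 + 208)) = 909634/(-81172 + 206) = 909634/(-80966) = 909634*(-1/80966) = -454817/40483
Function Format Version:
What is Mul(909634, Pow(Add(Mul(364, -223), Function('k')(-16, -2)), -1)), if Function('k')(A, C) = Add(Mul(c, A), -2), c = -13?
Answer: Rational(-454817, 40483) ≈ -11.235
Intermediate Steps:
Function('k')(A, C) = Add(-2, Mul(-13, A)) (Function('k')(A, C) = Add(Mul(-13, A), -2) = Add(-2, Mul(-13, A)))
Mul(909634, Pow(Add(Mul(364, -223), Function('k')(-16, -2)), -1)) = Mul(909634, Pow(Add(Mul(364, -223), Add(-2, Mul(-13, -16))), -1)) = Mul(909634, Pow(Add(-81172, Add(-2, 208)), -1)) = Mul(909634, Pow(Add(-81172, 206), -1)) = Mul(909634, Pow(-80966, -1)) = Mul(909634, Rational(-1, 80966)) = Rational(-454817, 40483)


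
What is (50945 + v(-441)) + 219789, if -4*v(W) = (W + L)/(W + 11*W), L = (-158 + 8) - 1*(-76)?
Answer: 5730896797/21168 ≈ 2.7073e+5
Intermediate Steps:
L = -74 (L = -150 + 76 = -74)
v(W) = -(-74 + W)/(48*W) (v(W) = -(W - 74)/(4*(W + 11*W)) = -(-74 + W)/(4*(12*W)) = -(-74 + W)*1/(12*W)/4 = -(-74 + W)/(48*W))
(50945 + v(-441)) + 219789 = (50945 + (1/48)*(74 - 1*(-441))/(-441)) + 219789 = (50945 + (1/48)*(-1/441)*(74 + 441)) + 219789 = (50945 + (1/48)*(-1/441)*515) + 219789 = (50945 - 515/21168) + 219789 = 1078403245/21168 + 219789 = 5730896797/21168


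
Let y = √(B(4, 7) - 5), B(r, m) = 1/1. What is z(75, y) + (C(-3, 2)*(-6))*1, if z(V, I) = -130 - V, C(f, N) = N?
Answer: -217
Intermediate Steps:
B(r, m) = 1
y = 2*I (y = √(1 - 5) = √(-4) = 2*I ≈ 2.0*I)
z(75, y) + (C(-3, 2)*(-6))*1 = (-130 - 1*75) + (2*(-6))*1 = (-130 - 75) - 12*1 = -205 - 12 = -217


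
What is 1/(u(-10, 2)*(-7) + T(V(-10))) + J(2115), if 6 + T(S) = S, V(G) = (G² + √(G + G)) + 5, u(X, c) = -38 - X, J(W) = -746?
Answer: (-1492*√5 + 220069*I)/(-295*I + 2*√5) ≈ -746.0 - 5.1379e-5*I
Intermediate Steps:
V(G) = 5 + G² + √2*√G (V(G) = (G² + √(2*G)) + 5 = (G² + √2*√G) + 5 = 5 + G² + √2*√G)
T(S) = -6 + S
1/(u(-10, 2)*(-7) + T(V(-10))) + J(2115) = 1/((-38 - 1*(-10))*(-7) + (-6 + (5 + (-10)² + √2*√(-10)))) - 746 = 1/((-38 + 10)*(-7) + (-6 + (5 + 100 + √2*(I*√10)))) - 746 = 1/(-28*(-7) + (-6 + (5 + 100 + 2*I*√5))) - 746 = 1/(196 + (-6 + (105 + 2*I*√5))) - 746 = 1/(196 + (99 + 2*I*√5)) - 746 = 1/(295 + 2*I*√5) - 746 = -746 + 1/(295 + 2*I*√5)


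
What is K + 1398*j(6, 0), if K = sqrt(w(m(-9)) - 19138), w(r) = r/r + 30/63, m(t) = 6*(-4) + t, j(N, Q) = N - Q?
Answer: 8388 + I*sqrt(8439207)/21 ≈ 8388.0 + 138.33*I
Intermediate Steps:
m(t) = -24 + t
w(r) = 31/21 (w(r) = 1 + 30*(1/63) = 1 + 10/21 = 31/21)
K = I*sqrt(8439207)/21 (K = sqrt(31/21 - 19138) = sqrt(-401867/21) = I*sqrt(8439207)/21 ≈ 138.33*I)
K + 1398*j(6, 0) = I*sqrt(8439207)/21 + 1398*(6 - 1*0) = I*sqrt(8439207)/21 + 1398*(6 + 0) = I*sqrt(8439207)/21 + 1398*6 = I*sqrt(8439207)/21 + 8388 = 8388 + I*sqrt(8439207)/21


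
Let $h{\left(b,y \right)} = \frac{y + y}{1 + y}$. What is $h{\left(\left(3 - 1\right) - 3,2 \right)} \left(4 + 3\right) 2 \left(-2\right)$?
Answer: $- \frac{112}{3} \approx -37.333$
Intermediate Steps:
$h{\left(b,y \right)} = \frac{2 y}{1 + y}$
$h{\left(\left(3 - 1\right) - 3,2 \right)} \left(4 + 3\right) 2 \left(-2\right) = 2 \cdot 2 \frac{1}{1 + 2} \left(4 + 3\right) 2 \left(-2\right) = 2 \cdot 2 \cdot \frac{1}{3} \cdot 7 \cdot 2 \left(-2\right) = 2 \cdot 2 \cdot \frac{1}{3} \cdot 14 \left(-2\right) = \frac{4}{3} \cdot 14 \left(-2\right) = \frac{56}{3} \left(-2\right) = - \frac{112}{3}$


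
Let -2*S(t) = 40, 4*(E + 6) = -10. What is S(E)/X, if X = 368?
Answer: -5/92 ≈ -0.054348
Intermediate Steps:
E = -17/2 (E = -6 + (¼)*(-10) = -6 - 5/2 = -17/2 ≈ -8.5000)
S(t) = -20 (S(t) = -½*40 = -20)
S(E)/X = -20/368 = -20*1/368 = -5/92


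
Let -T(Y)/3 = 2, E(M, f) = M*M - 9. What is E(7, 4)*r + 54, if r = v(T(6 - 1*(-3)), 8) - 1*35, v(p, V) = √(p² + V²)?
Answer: -946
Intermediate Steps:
E(M, f) = -9 + M² (E(M, f) = M² - 9 = -9 + M²)
T(Y) = -6 (T(Y) = -3*2 = -6)
v(p, V) = √(V² + p²)
r = -25 (r = √(8² + (-6)²) - 1*35 = √(64 + 36) - 35 = √100 - 35 = 10 - 35 = -25)
E(7, 4)*r + 54 = (-9 + 7²)*(-25) + 54 = (-9 + 49)*(-25) + 54 = 40*(-25) + 54 = -1000 + 54 = -946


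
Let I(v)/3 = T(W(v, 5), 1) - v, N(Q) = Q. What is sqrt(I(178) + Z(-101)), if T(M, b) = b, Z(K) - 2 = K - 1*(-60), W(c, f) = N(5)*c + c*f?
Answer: I*sqrt(570) ≈ 23.875*I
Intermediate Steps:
W(c, f) = 5*c + c*f
Z(K) = 62 + K (Z(K) = 2 + (K - 1*(-60)) = 2 + (K + 60) = 2 + (60 + K) = 62 + K)
I(v) = 3 - 3*v (I(v) = 3*(1 - v) = 3 - 3*v)
sqrt(I(178) + Z(-101)) = sqrt((3 - 3*178) + (62 - 101)) = sqrt((3 - 534) - 39) = sqrt(-531 - 39) = sqrt(-570) = I*sqrt(570)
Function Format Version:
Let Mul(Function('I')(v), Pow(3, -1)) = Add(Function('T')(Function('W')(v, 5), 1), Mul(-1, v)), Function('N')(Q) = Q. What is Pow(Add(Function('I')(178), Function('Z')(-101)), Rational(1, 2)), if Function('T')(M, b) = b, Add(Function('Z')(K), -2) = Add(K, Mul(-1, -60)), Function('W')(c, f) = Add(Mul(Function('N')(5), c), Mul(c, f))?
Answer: Mul(I, Pow(570, Rational(1, 2))) ≈ Mul(23.875, I)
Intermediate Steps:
Function('W')(c, f) = Add(Mul(5, c), Mul(c, f))
Function('Z')(K) = Add(62, K) (Function('Z')(K) = Add(2, Add(K, Mul(-1, -60))) = Add(2, Add(K, 60)) = Add(2, Add(60, K)) = Add(62, K))
Function('I')(v) = Add(3, Mul(-3, v)) (Function('I')(v) = Mul(3, Add(1, Mul(-1, v))) = Add(3, Mul(-3, v)))
Pow(Add(Function('I')(178), Function('Z')(-101)), Rational(1, 2)) = Pow(Add(Add(3, Mul(-3, 178)), Add(62, -101)), Rational(1, 2)) = Pow(Add(Add(3, -534), -39), Rational(1, 2)) = Pow(Add(-531, -39), Rational(1, 2)) = Pow(-570, Rational(1, 2)) = Mul(I, Pow(570, Rational(1, 2)))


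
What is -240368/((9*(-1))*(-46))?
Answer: -120184/207 ≈ -580.60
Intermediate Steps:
-240368/((9*(-1))*(-46)) = -240368/((-9*(-46))) = -240368/414 = -240368*1/414 = -120184/207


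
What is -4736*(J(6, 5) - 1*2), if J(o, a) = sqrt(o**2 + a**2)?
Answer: 9472 - 4736*sqrt(61) ≈ -27517.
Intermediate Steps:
J(o, a) = sqrt(a**2 + o**2)
-4736*(J(6, 5) - 1*2) = -4736*(sqrt(5**2 + 6**2) - 1*2) = -4736*(sqrt(25 + 36) - 2) = -4736*(sqrt(61) - 2) = -4736*(-2 + sqrt(61)) = 9472 - 4736*sqrt(61)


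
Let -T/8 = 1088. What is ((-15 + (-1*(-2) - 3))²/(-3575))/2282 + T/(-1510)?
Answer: 3550407552/615940325 ≈ 5.7642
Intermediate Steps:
T = -8704 (T = -8*1088 = -8704)
((-15 + (-1*(-2) - 3))²/(-3575))/2282 + T/(-1510) = ((-15 + (-1*(-2) - 3))²/(-3575))/2282 - 8704/(-1510) = ((-15 + (2 - 3))²*(-1/3575))*(1/2282) - 8704*(-1/1510) = ((-15 - 1)²*(-1/3575))*(1/2282) + 4352/755 = ((-16)²*(-1/3575))*(1/2282) + 4352/755 = (256*(-1/3575))*(1/2282) + 4352/755 = -256/3575*1/2282 + 4352/755 = -128/4079075 + 4352/755 = 3550407552/615940325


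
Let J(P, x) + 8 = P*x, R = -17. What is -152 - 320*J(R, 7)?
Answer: 40488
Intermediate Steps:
J(P, x) = -8 + P*x
-152 - 320*J(R, 7) = -152 - 320*(-8 - 17*7) = -152 - 320*(-8 - 119) = -152 - 320*(-127) = -152 + 40640 = 40488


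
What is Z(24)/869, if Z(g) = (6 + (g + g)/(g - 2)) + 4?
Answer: 134/9559 ≈ 0.014018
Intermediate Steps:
Z(g) = 10 + 2*g/(-2 + g) (Z(g) = (6 + (2*g)/(-2 + g)) + 4 = (6 + 2*g/(-2 + g)) + 4 = 10 + 2*g/(-2 + g))
Z(24)/869 = (4*(-5 + 3*24)/(-2 + 24))/869 = (4*(-5 + 72)/22)*(1/869) = (4*(1/22)*67)*(1/869) = (134/11)*(1/869) = 134/9559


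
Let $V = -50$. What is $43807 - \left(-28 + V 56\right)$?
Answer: $46635$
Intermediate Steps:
$43807 - \left(-28 + V 56\right) = 43807 - \left(-28 - 2800\right) = 43807 - -2828 = 43807 + 2828 = 46635$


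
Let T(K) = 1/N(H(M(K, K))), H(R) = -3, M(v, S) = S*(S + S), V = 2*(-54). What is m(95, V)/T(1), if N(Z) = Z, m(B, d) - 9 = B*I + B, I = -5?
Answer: 1113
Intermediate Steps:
V = -108
m(B, d) = 9 - 4*B (m(B, d) = 9 + (B*(-5) + B) = 9 + (-5*B + B) = 9 - 4*B)
M(v, S) = 2*S² (M(v, S) = S*(2*S) = 2*S²)
T(K) = -⅓ (T(K) = 1/(-3) = -⅓)
m(95, V)/T(1) = (9 - 4*95)/(-⅓) = (9 - 380)*(-3) = -371*(-3) = 1113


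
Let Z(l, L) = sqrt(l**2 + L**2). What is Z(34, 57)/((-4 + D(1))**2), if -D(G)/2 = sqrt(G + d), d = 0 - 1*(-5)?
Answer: -sqrt(26430)/4 + 5*sqrt(4405)/8 ≈ 0.83809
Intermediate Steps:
d = 5 (d = 0 + 5 = 5)
Z(l, L) = sqrt(L**2 + l**2)
D(G) = -2*sqrt(5 + G) (D(G) = -2*sqrt(G + 5) = -2*sqrt(5 + G))
Z(34, 57)/((-4 + D(1))**2) = sqrt(57**2 + 34**2)/((-4 - 2*sqrt(5 + 1))**2) = sqrt(3249 + 1156)/((-4 - 2*sqrt(6))**2) = sqrt(4405)/(-4 - 2*sqrt(6))**2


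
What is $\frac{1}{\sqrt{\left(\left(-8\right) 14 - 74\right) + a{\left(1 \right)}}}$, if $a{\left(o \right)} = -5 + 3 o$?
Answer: $- \frac{i \sqrt{47}}{94} \approx - 0.072932 i$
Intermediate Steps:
$\frac{1}{\sqrt{\left(\left(-8\right) 14 - 74\right) + a{\left(1 \right)}}} = \frac{1}{\sqrt{\left(\left(-8\right) 14 - 74\right) + \left(-5 + 3 \cdot 1\right)}} = \frac{1}{\sqrt{\left(-112 - 74\right) + \left(-5 + 3\right)}} = \frac{1}{\sqrt{-186 - 2}} = \frac{1}{\sqrt{-188}} = \frac{1}{2 i \sqrt{47}} = - \frac{i \sqrt{47}}{94}$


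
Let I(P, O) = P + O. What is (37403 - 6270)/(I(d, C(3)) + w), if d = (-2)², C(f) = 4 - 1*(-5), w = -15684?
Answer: -31133/15671 ≈ -1.9867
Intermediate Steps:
C(f) = 9 (C(f) = 4 + 5 = 9)
d = 4
I(P, O) = O + P
(37403 - 6270)/(I(d, C(3)) + w) = (37403 - 6270)/((9 + 4) - 15684) = 31133/(13 - 15684) = 31133/(-15671) = 31133*(-1/15671) = -31133/15671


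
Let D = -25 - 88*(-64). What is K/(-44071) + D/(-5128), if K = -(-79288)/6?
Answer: -944612723/677988264 ≈ -1.3933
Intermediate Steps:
K = 39644/3 (K = -(-79288)/6 = -19822*(-⅔) = 39644/3 ≈ 13215.)
D = 5607 (D = -25 + 5632 = 5607)
K/(-44071) + D/(-5128) = (39644/3)/(-44071) + 5607/(-5128) = (39644/3)*(-1/44071) + 5607*(-1/5128) = -39644/132213 - 5607/5128 = -944612723/677988264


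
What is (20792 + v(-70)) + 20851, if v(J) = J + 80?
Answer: 41653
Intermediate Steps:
v(J) = 80 + J
(20792 + v(-70)) + 20851 = (20792 + (80 - 70)) + 20851 = (20792 + 10) + 20851 = 20802 + 20851 = 41653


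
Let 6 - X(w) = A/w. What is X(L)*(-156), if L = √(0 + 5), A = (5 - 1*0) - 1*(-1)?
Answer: -936 + 936*√5/5 ≈ -517.41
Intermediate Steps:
A = 6 (A = (5 + 0) + 1 = 5 + 1 = 6)
L = √5 ≈ 2.2361
X(w) = 6 - 6/w
X(L)*(-156) = (6 - 6*√5/5)*(-156) = -936 + 936*√5/5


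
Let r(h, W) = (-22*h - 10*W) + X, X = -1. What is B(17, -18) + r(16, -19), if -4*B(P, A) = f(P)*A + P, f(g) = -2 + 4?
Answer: -633/4 ≈ -158.25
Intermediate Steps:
r(h, W) = -1 - 22*h - 10*W (r(h, W) = (-22*h - 10*W) - 1 = -1 - 22*h - 10*W)
f(g) = 2
B(P, A) = -A/2 - P/4 (B(P, A) = -(2*A + P)/4 = -(P + 2*A)/4 = -A/2 - P/4)
B(17, -18) + r(16, -19) = (-1/2*(-18) - 1/4*17) + (-1 - 22*16 - 10*(-19)) = (9 - 17/4) + (-1 - 352 + 190) = 19/4 - 163 = -633/4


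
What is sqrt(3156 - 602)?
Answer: sqrt(2554) ≈ 50.537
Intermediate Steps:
sqrt(3156 - 602) = sqrt(2554)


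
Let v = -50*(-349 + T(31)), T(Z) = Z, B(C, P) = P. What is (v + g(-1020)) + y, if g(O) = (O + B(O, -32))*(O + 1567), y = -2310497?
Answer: -2870041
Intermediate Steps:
v = 15900 (v = -50*(-349 + 31) = -50*(-318) = 15900)
g(O) = (-32 + O)*(1567 + O) (g(O) = (O - 32)*(O + 1567) = (-32 + O)*(1567 + O))
(v + g(-1020)) + y = (15900 + (-50144 + (-1020)² + 1535*(-1020))) - 2310497 = (15900 + (-50144 + 1040400 - 1565700)) - 2310497 = (15900 - 575444) - 2310497 = -559544 - 2310497 = -2870041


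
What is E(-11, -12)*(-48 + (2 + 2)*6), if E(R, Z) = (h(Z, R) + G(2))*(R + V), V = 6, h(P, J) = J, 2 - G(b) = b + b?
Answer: -1560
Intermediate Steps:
G(b) = 2 - 2*b (G(b) = 2 - (b + b) = 2 - 2*b)
E(R, Z) = (-2 + R)*(6 + R) (E(R, Z) = (R + (2 - 2*2))*(R + 6) = (R + (2 - 4))*(6 + R) = (R - 2)*(6 + R) = (-2 + R)*(6 + R))
E(-11, -12)*(-48 + (2 + 2)*6) = (-12 + (-11)² + 4*(-11))*(-48 + (2 + 2)*6) = (-12 + 121 - 44)*(-48 + 4*6) = 65*(-48 + 24) = 65*(-24) = -1560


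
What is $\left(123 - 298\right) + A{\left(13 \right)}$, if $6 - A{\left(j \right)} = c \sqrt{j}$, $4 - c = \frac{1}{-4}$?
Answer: $-169 - \frac{17 \sqrt{13}}{4} \approx -184.32$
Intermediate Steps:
$c = \frac{17}{4}$ ($c = 4 - \frac{1}{-4} = 4 - - \frac{1}{4} = 4 + \frac{1}{4} = \frac{17}{4} \approx 4.25$)
$A{\left(j \right)} = 6 - \frac{17 \sqrt{j}}{4}$
$\left(123 - 298\right) + A{\left(13 \right)} = \left(123 - 298\right) + \left(6 - \frac{17 \sqrt{13}}{4}\right) = -175 + \left(6 - \frac{17 \sqrt{13}}{4}\right) = -169 - \frac{17 \sqrt{13}}{4}$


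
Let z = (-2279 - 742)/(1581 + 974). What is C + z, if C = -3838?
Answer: -9809111/2555 ≈ -3839.2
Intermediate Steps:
z = -3021/2555 ≈ -1.1824
C + z = -3838 - 3021/2555 = -9809111/2555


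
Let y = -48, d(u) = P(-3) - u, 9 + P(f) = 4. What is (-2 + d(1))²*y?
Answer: -3072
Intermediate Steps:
P(f) = -5 (P(f) = -9 + 4 = -5)
d(u) = -5 - u
(-2 + d(1))²*y = (-2 + (-5 - 1*1))²*(-48) = (-2 + (-5 - 1))²*(-48) = (-2 - 6)²*(-48) = (-8)²*(-48) = 64*(-48) = -3072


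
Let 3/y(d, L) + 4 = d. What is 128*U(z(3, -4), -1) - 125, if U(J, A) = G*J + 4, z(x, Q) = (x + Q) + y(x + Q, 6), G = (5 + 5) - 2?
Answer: -6257/5 ≈ -1251.4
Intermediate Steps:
G = 8 (G = 10 - 2 = 8)
y(d, L) = 3/(-4 + d)
z(x, Q) = Q + x + 3/(-4 + Q + x) (z(x, Q) = (x + Q) + 3/(-4 + (x + Q)) = (Q + x) + 3/(-4 + (Q + x)) = (Q + x) + 3/(-4 + Q + x) = Q + x + 3/(-4 + Q + x))
U(J, A) = 4 + 8*J (U(J, A) = 8*J + 4 = 4 + 8*J)
128*U(z(3, -4), -1) - 125 = 128*(4 + 8*((3 + (-4 + 3)*(-4 - 4 + 3))/(-4 - 4 + 3))) - 125 = 128*(4 + 8*((3 - 1*(-5))/(-5))) - 125 = 128*(4 + 8*(-(3 + 5)/5)) - 125 = 128*(4 + 8*(-⅕*8)) - 125 = 128*(4 + 8*(-8/5)) - 125 = 128*(4 - 64/5) - 125 = 128*(-44/5) - 125 = -5632/5 - 125 = -6257/5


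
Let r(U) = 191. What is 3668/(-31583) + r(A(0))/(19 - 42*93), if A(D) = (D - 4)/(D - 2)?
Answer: -20289869/122763121 ≈ -0.16528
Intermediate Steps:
A(D) = (-4 + D)/(-2 + D)
3668/(-31583) + r(A(0))/(19 - 42*93) = 3668/(-31583) + 191/(19 - 42*93) = 3668*(-1/31583) + 191/(19 - 3906) = -3668/31583 + 191/(-3887) = -3668/31583 + 191*(-1/3887) = -3668/31583 - 191/3887 = -20289869/122763121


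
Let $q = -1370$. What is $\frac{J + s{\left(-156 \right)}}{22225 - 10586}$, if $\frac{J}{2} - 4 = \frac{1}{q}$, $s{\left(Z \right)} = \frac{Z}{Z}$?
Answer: $\frac{6164}{7972715} \approx 0.00077314$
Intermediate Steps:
$s{\left(Z \right)} = 1$
$J = \frac{5479}{685}$ ($J = 8 + \frac{2}{-1370} = 8 + 2 \left(- \frac{1}{1370}\right) = 8 - \frac{1}{685} = \frac{5479}{685} \approx 7.9985$)
$\frac{J + s{\left(-156 \right)}}{22225 - 10586} = \frac{\frac{5479}{685} + 1}{22225 - 10586} = \frac{6164}{685 \cdot 11639} = \frac{6164}{685} \cdot \frac{1}{11639} = \frac{6164}{7972715}$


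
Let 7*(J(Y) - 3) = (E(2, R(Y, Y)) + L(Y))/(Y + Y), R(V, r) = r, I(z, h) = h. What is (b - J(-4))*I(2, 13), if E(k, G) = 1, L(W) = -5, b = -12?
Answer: -2743/14 ≈ -195.93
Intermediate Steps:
J(Y) = 3 - 2/(7*Y) (J(Y) = 3 + ((1 - 5)/(Y + Y))/7 = 3 + (-4*1/(2*Y))/7 = 3 + (-2/Y)/7 = 3 - 2/(7*Y))
(b - J(-4))*I(2, 13) = (-12 - (3 - 2/7/(-4)))*13 = (-12 - (3 - 2/7*(-¼)))*13 = (-12 - (3 + 1/14))*13 = (-12 - 1*43/14)*13 = (-12 - 43/14)*13 = -211/14*13 = -2743/14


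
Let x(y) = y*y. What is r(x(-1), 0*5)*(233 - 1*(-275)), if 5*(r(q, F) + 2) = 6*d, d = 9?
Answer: 22352/5 ≈ 4470.4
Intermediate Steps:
x(y) = y²
r(q, F) = 44/5 (r(q, F) = -2 + (6*9)/5 = -2 + (⅕)*54 = -2 + 54/5 = 44/5)
r(x(-1), 0*5)*(233 - 1*(-275)) = 44*(233 - 1*(-275))/5 = 44*(233 + 275)/5 = (44/5)*508 = 22352/5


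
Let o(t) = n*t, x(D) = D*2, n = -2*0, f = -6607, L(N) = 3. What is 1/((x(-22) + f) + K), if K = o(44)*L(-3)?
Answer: -1/6651 ≈ -0.00015035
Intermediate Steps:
n = 0
x(D) = 2*D
o(t) = 0 (o(t) = 0*t = 0)
K = 0 (K = 0*3 = 0)
1/((x(-22) + f) + K) = 1/((2*(-22) - 6607) + 0) = 1/((-44 - 6607) + 0) = 1/(-6651 + 0) = 1/(-6651) = -1/6651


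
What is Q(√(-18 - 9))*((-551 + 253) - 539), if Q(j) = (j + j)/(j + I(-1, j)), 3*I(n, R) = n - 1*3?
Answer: -406782/259 + 60264*I*√3/259 ≈ -1570.6 + 403.01*I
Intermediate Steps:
I(n, R) = -1 + n/3 (I(n, R) = (n - 1*3)/3 = (n - 3)/3 = (-3 + n)/3 = -1 + n/3)
Q(j) = 2*j/(-4/3 + j) (Q(j) = (j + j)/(j + (-1 + (⅓)*(-1))) = (2*j)/(j + (-1 - ⅓)) = (2*j)/(j - 4/3) = (2*j)/(-4/3 + j) = 2*j/(-4/3 + j))
Q(√(-18 - 9))*((-551 + 253) - 539) = (6*√(-18 - 9)/(-4 + 3*√(-18 - 9)))*((-551 + 253) - 539) = (6*√(-27)/(-4 + 3*√(-27)))*(-298 - 539) = (6*(3*I*√3)/(-4 + 3*(3*I*√3)))*(-837) = (6*(3*I*√3)/(-4 + 9*I*√3))*(-837) = (18*I*√3/(-4 + 9*I*√3))*(-837) = -15066*I*√3/(-4 + 9*I*√3)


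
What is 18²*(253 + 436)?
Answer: 223236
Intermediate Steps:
18²*(253 + 436) = 324*689 = 223236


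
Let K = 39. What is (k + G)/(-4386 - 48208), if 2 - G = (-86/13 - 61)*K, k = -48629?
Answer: 22995/26297 ≈ 0.87443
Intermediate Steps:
G = 2639 (G = 2 - (-86/13 - 61)*39 = 2 - (-879)*39/13 = 2 - 1*(-2637) = 2 + 2637 = 2639)
(k + G)/(-4386 - 48208) = (-48629 + 2639)/(-4386 - 48208) = -45990/(-52594) = -45990*(-1/52594) = 22995/26297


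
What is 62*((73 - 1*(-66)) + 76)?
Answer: 13330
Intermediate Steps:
62*((73 - 1*(-66)) + 76) = 62*((73 + 66) + 76) = 62*(139 + 76) = 62*215 = 13330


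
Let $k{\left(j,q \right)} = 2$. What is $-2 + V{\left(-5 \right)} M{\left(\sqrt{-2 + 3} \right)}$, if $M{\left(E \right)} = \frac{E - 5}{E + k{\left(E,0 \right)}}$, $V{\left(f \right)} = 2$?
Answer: $- \frac{14}{3} \approx -4.6667$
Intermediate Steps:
$M{\left(E \right)} = \frac{-5 + E}{2 + E}$ ($M{\left(E \right)} = \frac{E - 5}{E + 2} = \frac{E - 5}{2 + E} = \frac{-5 + E}{2 + E}$)
$-2 + V{\left(-5 \right)} M{\left(\sqrt{-2 + 3} \right)} = -2 + 2 \frac{-5 + \sqrt{-2 + 3}}{2 + \sqrt{-2 + 3}} = -2 + 2 \frac{-5 + \sqrt{1}}{2 + \sqrt{1}} = -2 + 2 \frac{-5 + 1}{2 + 1} = -2 + 2 \cdot \frac{1}{3} \left(-4\right) = -2 + 2 \left(- \frac{4}{3}\right) = -2 - \frac{8}{3} = - \frac{14}{3}$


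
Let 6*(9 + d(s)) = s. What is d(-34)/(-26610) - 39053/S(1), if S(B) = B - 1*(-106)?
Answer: -1558798141/4270905 ≈ -364.98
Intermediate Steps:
d(s) = -9 + s/6
S(B) = 106 + B (S(B) = B + 106 = 106 + B)
d(-34)/(-26610) - 39053/S(1) = (-9 + (⅙)*(-34))/(-26610) - 39053/(106 + 1) = (-9 - 17/3)*(-1/26610) - 39053/107 = -44/3*(-1/26610) - 39053*1/107 = 22/39915 - 39053/107 = -1558798141/4270905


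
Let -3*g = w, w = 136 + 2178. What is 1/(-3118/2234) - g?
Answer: 3604175/4677 ≈ 770.62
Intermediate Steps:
w = 2314
g = -2314/3 (g = -⅓*2314 = -2314/3 ≈ -771.33)
1/(-3118/2234) - g = 1/(-3118/2234) - 1*(-2314/3) = 1/(-3118*1/2234) + 2314/3 = 1/(-1559/1117) + 2314/3 = -1117/1559 + 2314/3 = 3604175/4677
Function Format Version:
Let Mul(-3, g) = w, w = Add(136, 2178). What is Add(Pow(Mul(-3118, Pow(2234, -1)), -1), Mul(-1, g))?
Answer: Rational(3604175, 4677) ≈ 770.62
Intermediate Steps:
w = 2314
g = Rational(-2314, 3) (g = Mul(Rational(-1, 3), 2314) = Rational(-2314, 3) ≈ -771.33)
Add(Pow(Mul(-3118, Pow(2234, -1)), -1), Mul(-1, g)) = Add(Pow(Mul(-3118, Pow(2234, -1)), -1), Mul(-1, Rational(-2314, 3))) = Add(Pow(Mul(-3118, Rational(1, 2234)), -1), Rational(2314, 3)) = Add(Pow(Rational(-1559, 1117), -1), Rational(2314, 3)) = Add(Rational(-1117, 1559), Rational(2314, 3)) = Rational(3604175, 4677)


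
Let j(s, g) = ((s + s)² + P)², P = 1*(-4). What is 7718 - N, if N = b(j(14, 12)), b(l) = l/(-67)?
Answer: 1125506/67 ≈ 16799.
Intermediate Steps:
P = -4
j(s, g) = (-4 + 4*s²)² (j(s, g) = ((s + s)² - 4)² = ((2*s)² - 4)² = (4*s² - 4)² = (-4 + 4*s²)²)
b(l) = -l/67 (b(l) = l*(-1/67) = -l/67)
N = -608400/67 (N = -16*(-1 + 14²)²/67 = -16*(-1 + 196)²/67 = -16*195²/67 = -16*38025/67 = -1/67*608400 = -608400/67 ≈ -9080.6)
7718 - N = 7718 - 1*(-608400/67) = 7718 + 608400/67 = 1125506/67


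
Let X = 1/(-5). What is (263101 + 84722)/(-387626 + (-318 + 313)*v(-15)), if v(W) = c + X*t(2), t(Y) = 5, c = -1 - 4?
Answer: -347823/387596 ≈ -0.89739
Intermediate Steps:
c = -5
X = -⅕ ≈ -0.20000
v(W) = -6 (v(W) = -5 - ⅕*5 = -5 - 1 = -6)
(263101 + 84722)/(-387626 + (-318 + 313)*v(-15)) = (263101 + 84722)/(-387626 + (-318 + 313)*(-6)) = 347823/(-387626 - 5*(-6)) = 347823/(-387626 + 30) = 347823/(-387596) = 347823*(-1/387596) = -347823/387596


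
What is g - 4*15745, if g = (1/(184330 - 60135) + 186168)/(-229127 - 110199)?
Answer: -2654163601193361/42142592570 ≈ -62981.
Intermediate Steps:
g = -23121134761/42142592570 (g = (1/124195 + 186168)/(-339326) = (1/124195 + 186168)*(-1/339326) = (23121134761/124195)*(-1/339326) = -23121134761/42142592570 ≈ -0.54864)
g - 4*15745 = -23121134761/42142592570 - 4*15745 = -23121134761/42142592570 - 62980 = -2654163601193361/42142592570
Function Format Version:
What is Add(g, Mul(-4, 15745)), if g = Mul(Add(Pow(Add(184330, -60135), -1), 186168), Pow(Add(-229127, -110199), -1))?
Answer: Rational(-2654163601193361, 42142592570) ≈ -62981.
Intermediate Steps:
g = Rational(-23121134761, 42142592570) (g = Mul(Add(Pow(124195, -1), 186168), Pow(-339326, -1)) = Mul(Add(Rational(1, 124195), 186168), Rational(-1, 339326)) = Mul(Rational(23121134761, 124195), Rational(-1, 339326)) = Rational(-23121134761, 42142592570) ≈ -0.54864)
Add(g, Mul(-4, 15745)) = Add(Rational(-23121134761, 42142592570), Mul(-4, 15745)) = Add(Rational(-23121134761, 42142592570), -62980) = Rational(-2654163601193361, 42142592570)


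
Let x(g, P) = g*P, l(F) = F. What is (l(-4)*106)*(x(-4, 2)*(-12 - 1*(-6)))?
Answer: -20352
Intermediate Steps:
x(g, P) = P*g
(l(-4)*106)*(x(-4, 2)*(-12 - 1*(-6))) = (-4*106)*((2*(-4))*(-12 - 1*(-6))) = -(-3392)*(-12 + 6) = -(-3392)*(-6) = -424*48 = -20352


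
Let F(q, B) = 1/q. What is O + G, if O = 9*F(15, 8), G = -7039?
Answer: -35192/5 ≈ -7038.4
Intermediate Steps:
O = ⅗ (O = 9/15 = 9*(1/15) = ⅗ ≈ 0.60000)
O + G = ⅗ - 7039 = -35192/5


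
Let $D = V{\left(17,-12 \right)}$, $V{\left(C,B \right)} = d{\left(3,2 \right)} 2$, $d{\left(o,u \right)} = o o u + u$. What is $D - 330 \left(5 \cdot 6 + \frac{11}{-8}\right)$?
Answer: $- \frac{37625}{4} \approx -9406.3$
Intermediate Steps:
$d{\left(o,u \right)} = u + u o^{2}$ ($d{\left(o,u \right)} = o^{2} u + u = u o^{2} + u = u + u o^{2}$)
$V{\left(C,B \right)} = 40$ ($V{\left(C,B \right)} = 2 \left(1 + 3^{2}\right) 2 = 2 \left(1 + 9\right) 2 = 2 \cdot 10 \cdot 2 = 20 \cdot 2 = 40$)
$D = 40$
$D - 330 \left(5 \cdot 6 + \frac{11}{-8}\right) = 40 - 330 \left(5 \cdot 6 + \frac{11}{-8}\right) = 40 - 330 \left(30 + 11 \left(- \frac{1}{8}\right)\right) = 40 - 330 \left(30 - \frac{11}{8}\right) = 40 - \frac{37785}{4} = - \frac{37625}{4}$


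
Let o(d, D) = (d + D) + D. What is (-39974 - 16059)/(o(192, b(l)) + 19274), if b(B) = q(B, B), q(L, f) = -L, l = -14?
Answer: -56033/19494 ≈ -2.8744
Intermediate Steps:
b(B) = -B
o(d, D) = d + 2*D (o(d, D) = (D + d) + D = d + 2*D)
(-39974 - 16059)/(o(192, b(l)) + 19274) = (-39974 - 16059)/((192 + 2*(-1*(-14))) + 19274) = -56033/((192 + 2*14) + 19274) = -56033/((192 + 28) + 19274) = -56033/(220 + 19274) = -56033/19494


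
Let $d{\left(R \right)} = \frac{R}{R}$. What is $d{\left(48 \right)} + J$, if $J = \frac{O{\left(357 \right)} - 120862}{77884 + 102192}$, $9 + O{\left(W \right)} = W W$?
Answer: $\frac{7179}{6926} \approx 1.0365$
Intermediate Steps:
$O{\left(W \right)} = -9 + W^{2}$ ($O{\left(W \right)} = -9 + W W = -9 + W^{2}$)
$d{\left(R \right)} = 1$
$J = \frac{253}{6926}$ ($J = \frac{\left(-9 + 357^{2}\right) - 120862}{77884 + 102192} = \frac{\left(-9 + 127449\right) - 120862}{180076} = \left(127440 - 120862\right) \frac{1}{180076} = 6578 \cdot \frac{1}{180076} = \frac{253}{6926} \approx 0.036529$)
$d{\left(48 \right)} + J = 1 + \frac{253}{6926} = \frac{7179}{6926}$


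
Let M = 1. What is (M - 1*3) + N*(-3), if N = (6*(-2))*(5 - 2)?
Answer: 106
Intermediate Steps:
N = -36 (N = -12*3 = -36)
(M - 1*3) + N*(-3) = (1 - 1*3) - 36*(-3) = (1 - 3) + 108 = -2 + 108 = 106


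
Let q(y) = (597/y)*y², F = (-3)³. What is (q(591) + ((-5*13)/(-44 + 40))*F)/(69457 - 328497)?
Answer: -1409553/1036160 ≈ -1.3604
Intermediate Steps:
F = -27
q(y) = 597*y
(q(591) + ((-5*13)/(-44 + 40))*F)/(69457 - 328497) = (597*591 + ((-5*13)/(-44 + 40))*(-27))/(69457 - 328497) = (352827 - 65/(-4)*(-27))/(-259040) = (352827 - 65*(-¼)*(-27))*(-1/259040) = (352827 + (65/4)*(-27))*(-1/259040) = (352827 - 1755/4)*(-1/259040) = (1409553/4)*(-1/259040) = -1409553/1036160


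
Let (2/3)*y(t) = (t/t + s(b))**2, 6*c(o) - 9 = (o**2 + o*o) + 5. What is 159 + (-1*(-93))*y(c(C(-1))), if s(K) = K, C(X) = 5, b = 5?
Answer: 5181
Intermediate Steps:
c(o) = 7/3 + o**2/3 (c(o) = 3/2 + ((o**2 + o*o) + 5)/6 = 3/2 + ((o**2 + o**2) + 5)/6 = 3/2 + (2*o**2 + 5)/6 = 3/2 + (5 + 2*o**2)/6 = 3/2 + (5/6 + o**2/3) = 7/3 + o**2/3)
y(t) = 54 (y(t) = 3*(t/t + 5)**2/2 = 3*(1 + 5)**2/2 = (3/2)*6**2 = (3/2)*36 = 54)
159 + (-1*(-93))*y(c(C(-1))) = 159 - 1*(-93)*54 = 159 + 93*54 = 159 + 5022 = 5181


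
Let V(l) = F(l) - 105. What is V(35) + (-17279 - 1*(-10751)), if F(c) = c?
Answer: -6598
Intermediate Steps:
V(l) = -105 + l (V(l) = l - 105 = -105 + l)
V(35) + (-17279 - 1*(-10751)) = (-105 + 35) + (-17279 - 1*(-10751)) = -70 + (-17279 + 10751) = -70 - 6528 = -6598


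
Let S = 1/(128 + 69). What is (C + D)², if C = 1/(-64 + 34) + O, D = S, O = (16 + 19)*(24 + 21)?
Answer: 86640409134889/34928100 ≈ 2.4805e+6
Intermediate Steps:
O = 1575 (O = 35*45 = 1575)
S = 1/197 ≈ 0.0050761
D = 1/197 ≈ 0.0050761
C = 47249/30 (C = 1/(-64 + 34) + 1575 = 1/(-30) + 1575 = -1/30 + 1575 = 47249/30 ≈ 1575.0)
(C + D)² = (47249/30 + 1/197)² = (9308083/5910)² = 86640409134889/34928100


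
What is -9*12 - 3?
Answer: -111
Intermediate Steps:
-9*12 - 3 = -108 - 3 = -111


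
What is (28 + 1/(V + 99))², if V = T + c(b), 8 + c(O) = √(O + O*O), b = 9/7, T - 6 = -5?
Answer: 337640625/430336 ≈ 784.60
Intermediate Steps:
T = 1 (T = 6 - 5 = 1)
b = 9/7 (b = 9*(⅐) = 9/7 ≈ 1.2857)
c(O) = -8 + √(O + O²) (c(O) = -8 + √(O + O*O) = -8 + √(O + O²))
V = -37/7 (V = 1 + (-8 + √(9*(1 + 9/7)/7)) = 1 + (-8 + √((9/7)*(16/7))) = 1 + (-8 + √(144/49)) = 1 + (-8 + 12/7) = 1 - 44/7 = -37/7 ≈ -5.2857)
(28 + 1/(V + 99))² = (28 + 1/(-37/7 + 99))² = (28 + 1/(656/7))² = (28 + 7/656)² = (18375/656)² = 337640625/430336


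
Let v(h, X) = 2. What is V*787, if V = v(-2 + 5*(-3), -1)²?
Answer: 3148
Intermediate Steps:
V = 4 (V = 2² = 4)
V*787 = 4*787 = 3148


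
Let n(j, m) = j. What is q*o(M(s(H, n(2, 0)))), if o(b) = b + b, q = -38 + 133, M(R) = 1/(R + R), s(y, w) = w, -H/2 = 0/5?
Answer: 95/2 ≈ 47.500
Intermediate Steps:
H = 0 (H = -0/5 = -2*0 = 0)
M(R) = 1/(2*R)
q = 95
o(b) = 2*b
q*o(M(s(H, n(2, 0)))) = 95*(2*((1/2)/2)) = 95*(2*((1/2)*(1/2))) = 95*(2*(1/4)) = 95*(1/2) = 95/2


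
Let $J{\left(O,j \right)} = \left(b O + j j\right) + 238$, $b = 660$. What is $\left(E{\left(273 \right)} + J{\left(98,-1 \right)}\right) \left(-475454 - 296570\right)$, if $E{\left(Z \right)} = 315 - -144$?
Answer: $-50473385072$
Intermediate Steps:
$J{\left(O,j \right)} = 238 + j^{2} + 660 O$ ($J{\left(O,j \right)} = \left(660 O + j j\right) + 238 = \left(660 O + j^{2}\right) + 238 = \left(j^{2} + 660 O\right) + 238 = 238 + j^{2} + 660 O$)
$E{\left(Z \right)} = 459$ ($E{\left(Z \right)} = 315 + 144 = 459$)
$\left(E{\left(273 \right)} + J{\left(98,-1 \right)}\right) \left(-475454 - 296570\right) = \left(459 + \left(238 + \left(-1\right)^{2} + 660 \cdot 98\right)\right) \left(-475454 - 296570\right) = \left(459 + \left(238 + 1 + 64680\right)\right) \left(-772024\right) = \left(459 + 64919\right) \left(-772024\right) = 65378 \left(-772024\right) = -50473385072$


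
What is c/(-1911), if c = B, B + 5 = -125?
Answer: 10/147 ≈ 0.068027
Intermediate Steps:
B = -130 (B = -5 - 125 = -130)
c = -130
c/(-1911) = -130/(-1911) = -130*(-1/1911) = 10/147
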